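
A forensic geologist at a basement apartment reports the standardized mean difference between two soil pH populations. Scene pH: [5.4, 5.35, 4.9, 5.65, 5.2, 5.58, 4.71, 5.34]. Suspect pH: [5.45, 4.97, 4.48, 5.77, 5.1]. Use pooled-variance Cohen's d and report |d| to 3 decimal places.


Pooled-variance Cohen's d for soil pH comparison:
Scene mean = 42.13 / 8 = 5.26625
Suspect mean = 25.77 / 5 = 5.154
Scene sample variance s_s^2 = 0.103427
Suspect sample variance s_c^2 = 0.23953
Pooled variance = ((n_s-1)*s_s^2 + (n_c-1)*s_c^2) / (n_s + n_c - 2) = 0.152919
Pooled SD = sqrt(0.152919) = 0.391049
Mean difference = 0.11225
|d| = |0.11225| / 0.391049 = 0.287

0.287


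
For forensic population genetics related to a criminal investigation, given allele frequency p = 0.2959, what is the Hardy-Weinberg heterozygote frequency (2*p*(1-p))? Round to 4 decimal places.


Hardy-Weinberg heterozygote frequency:
q = 1 - p = 1 - 0.2959 = 0.7041
2pq = 2 * 0.2959 * 0.7041 = 0.4167

0.4167


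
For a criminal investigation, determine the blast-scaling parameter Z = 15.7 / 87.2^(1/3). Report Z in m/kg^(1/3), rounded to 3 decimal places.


Scaled distance calculation:
W^(1/3) = 87.2^(1/3) = 4.43444
Z = R / W^(1/3) = 15.7 / 4.43444
Z = 3.540 m/kg^(1/3)

3.540


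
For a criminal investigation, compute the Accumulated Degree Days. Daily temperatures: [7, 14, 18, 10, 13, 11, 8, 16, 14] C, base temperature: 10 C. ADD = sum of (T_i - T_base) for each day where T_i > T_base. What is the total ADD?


Computing ADD day by day:
Day 1: max(0, 7 - 10) = 0
Day 2: max(0, 14 - 10) = 4
Day 3: max(0, 18 - 10) = 8
Day 4: max(0, 10 - 10) = 0
Day 5: max(0, 13 - 10) = 3
Day 6: max(0, 11 - 10) = 1
Day 7: max(0, 8 - 10) = 0
Day 8: max(0, 16 - 10) = 6
Day 9: max(0, 14 - 10) = 4
Total ADD = 26

26


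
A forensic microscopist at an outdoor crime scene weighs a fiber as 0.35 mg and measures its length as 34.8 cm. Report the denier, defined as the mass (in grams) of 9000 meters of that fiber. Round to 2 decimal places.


Denier calculation:
Mass in grams = 0.35 mg / 1000 = 0.00035 g
Length in meters = 34.8 cm / 100 = 0.348 m
Linear density = mass / length = 0.00035 / 0.348 = 0.00100575 g/m
Denier = (g/m) * 9000 = 0.00100575 * 9000 = 9.05

9.05


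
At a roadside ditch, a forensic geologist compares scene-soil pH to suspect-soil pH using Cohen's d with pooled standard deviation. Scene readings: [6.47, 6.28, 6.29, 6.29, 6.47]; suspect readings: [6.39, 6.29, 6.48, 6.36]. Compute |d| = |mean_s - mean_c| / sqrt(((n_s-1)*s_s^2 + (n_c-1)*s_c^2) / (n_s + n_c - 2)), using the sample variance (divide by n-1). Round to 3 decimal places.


Pooled-variance Cohen's d for soil pH comparison:
Scene mean = 31.8 / 5 = 6.36
Suspect mean = 25.52 / 4 = 6.38
Scene sample variance s_s^2 = 0.0101
Suspect sample variance s_c^2 = 0.0062
Pooled variance = ((n_s-1)*s_s^2 + (n_c-1)*s_c^2) / (n_s + n_c - 2) = 0.008429
Pooled SD = sqrt(0.008429) = 0.09181
Mean difference = -0.02
|d| = |-0.02| / 0.09181 = 0.218

0.218


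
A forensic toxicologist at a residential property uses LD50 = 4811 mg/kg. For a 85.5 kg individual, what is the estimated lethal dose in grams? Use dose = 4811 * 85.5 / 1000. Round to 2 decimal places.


Lethal dose calculation:
Lethal dose = LD50 * body_weight / 1000
= 4811 * 85.5 / 1000
= 411340.5 / 1000
= 411.34 g

411.34


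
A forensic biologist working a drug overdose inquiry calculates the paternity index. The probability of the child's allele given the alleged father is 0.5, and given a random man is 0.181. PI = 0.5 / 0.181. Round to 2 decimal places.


Paternity Index calculation:
PI = P(allele|father) / P(allele|random)
PI = 0.5 / 0.181
PI = 2.76

2.76


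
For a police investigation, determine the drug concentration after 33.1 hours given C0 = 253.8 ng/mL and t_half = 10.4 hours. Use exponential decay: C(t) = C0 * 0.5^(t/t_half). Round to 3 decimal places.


Drug concentration decay:
Number of half-lives = t / t_half = 33.1 / 10.4 = 3.182692
Decay factor = 0.5^3.182692 = 0.11013218
C(t) = 253.8 * 0.11013218 = 27.952 ng/mL

27.952


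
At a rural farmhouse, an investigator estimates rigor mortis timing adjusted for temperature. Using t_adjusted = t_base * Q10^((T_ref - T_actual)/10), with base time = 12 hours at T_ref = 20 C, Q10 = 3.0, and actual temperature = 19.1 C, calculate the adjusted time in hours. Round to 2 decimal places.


Rigor mortis time adjustment:
Exponent = (T_ref - T_actual) / 10 = (20 - 19.1) / 10 = 0.09
Q10 factor = 3.0^0.09 = 1.10393
t_adjusted = 12 * 1.10393 = 13.25 hours

13.25


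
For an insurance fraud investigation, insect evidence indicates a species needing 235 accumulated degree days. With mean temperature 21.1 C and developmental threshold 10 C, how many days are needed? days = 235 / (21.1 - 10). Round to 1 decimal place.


Insect development time:
Effective temperature = avg_temp - T_base = 21.1 - 10 = 11.1 C
Days = ADD / effective_temp = 235 / 11.1 = 21.2 days

21.2


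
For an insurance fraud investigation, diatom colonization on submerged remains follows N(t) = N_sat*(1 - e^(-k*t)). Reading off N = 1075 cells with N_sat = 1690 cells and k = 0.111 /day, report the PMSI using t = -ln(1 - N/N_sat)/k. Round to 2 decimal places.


PMSI from diatom colonization curve:
N / N_sat = 1075 / 1690 = 0.636095
1 - N/N_sat = 0.363905
ln(1 - N/N_sat) = -1.010862
t = -ln(1 - N/N_sat) / k = -(-1.010862) / 0.111 = 9.11 days

9.11


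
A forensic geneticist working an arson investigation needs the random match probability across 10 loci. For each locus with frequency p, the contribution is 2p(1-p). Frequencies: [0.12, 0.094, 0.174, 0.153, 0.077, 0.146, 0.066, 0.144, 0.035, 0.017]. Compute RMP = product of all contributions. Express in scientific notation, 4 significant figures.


Computing RMP for 10 loci:
Locus 1: 2 * 0.12 * 0.88 = 0.2112
Locus 2: 2 * 0.094 * 0.906 = 0.170328
Locus 3: 2 * 0.174 * 0.826 = 0.287448
Locus 4: 2 * 0.153 * 0.847 = 0.259182
Locus 5: 2 * 0.077 * 0.923 = 0.142142
Locus 6: 2 * 0.146 * 0.854 = 0.249368
Locus 7: 2 * 0.066 * 0.934 = 0.123288
Locus 8: 2 * 0.144 * 0.856 = 0.246528
Locus 9: 2 * 0.035 * 0.965 = 0.06755
Locus 10: 2 * 0.017 * 0.983 = 0.033422
RMP = 6.519e-09

6.519e-09


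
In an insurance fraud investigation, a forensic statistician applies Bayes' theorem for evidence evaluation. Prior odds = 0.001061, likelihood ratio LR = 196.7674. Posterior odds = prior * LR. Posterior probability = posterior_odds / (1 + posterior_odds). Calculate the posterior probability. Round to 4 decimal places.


Bayesian evidence evaluation:
Posterior odds = prior_odds * LR = 0.001061 * 196.7674 = 0.2087702
Posterior probability = posterior_odds / (1 + posterior_odds)
= 0.2087702 / (1 + 0.2087702)
= 0.2087702 / 1.2087702
= 0.1727

0.1727


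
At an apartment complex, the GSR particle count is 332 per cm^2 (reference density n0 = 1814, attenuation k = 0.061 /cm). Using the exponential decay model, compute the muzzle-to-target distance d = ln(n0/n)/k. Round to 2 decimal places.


GSR distance calculation:
n0/n = 1814 / 332 = 5.463855
ln(n0/n) = 1.698155
d = 1.698155 / 0.061 = 27.84 cm

27.84


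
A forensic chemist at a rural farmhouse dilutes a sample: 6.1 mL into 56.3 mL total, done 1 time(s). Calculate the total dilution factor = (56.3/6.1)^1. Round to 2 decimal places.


Dilution factor calculation:
Single dilution = V_total / V_sample = 56.3 / 6.1 ≈ 9.229508
Number of dilutions = 1
Total DF = (56.3 / 6.1)^1 (full precision, rounded at the end) = 9.23

9.23


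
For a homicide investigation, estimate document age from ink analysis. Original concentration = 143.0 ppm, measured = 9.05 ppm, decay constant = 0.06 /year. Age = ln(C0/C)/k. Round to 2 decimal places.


Document age estimation:
C0/C = 143.0 / 9.05 = 15.801105
ln(C0/C) = 2.76008
t = 2.76008 / 0.06 = 46.00 years

46.00


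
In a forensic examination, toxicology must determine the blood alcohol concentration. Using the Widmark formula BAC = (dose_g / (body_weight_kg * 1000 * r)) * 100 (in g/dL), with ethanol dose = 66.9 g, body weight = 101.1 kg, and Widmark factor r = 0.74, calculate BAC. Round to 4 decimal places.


Applying the Widmark formula:
BAC = (dose_g / (body_wt * 1000 * r)) * 100
Denominator = 101.1 * 1000 * 0.74 = 74814
BAC = (66.9 / 74814) * 100
BAC = 0.0894 g/dL

0.0894


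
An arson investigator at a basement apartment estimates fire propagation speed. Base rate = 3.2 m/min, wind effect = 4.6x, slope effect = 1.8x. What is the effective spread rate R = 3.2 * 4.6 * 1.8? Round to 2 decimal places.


Fire spread rate calculation:
R = R0 * wind_factor * slope_factor
= 3.2 * 4.6 * 1.8
= 14.72 * 1.8
= 26.50 m/min

26.50


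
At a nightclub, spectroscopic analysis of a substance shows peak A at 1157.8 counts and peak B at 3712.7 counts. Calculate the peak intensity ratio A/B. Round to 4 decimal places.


Spectral peak ratio:
Peak A = 1157.8 counts
Peak B = 3712.7 counts
Ratio = 1157.8 / 3712.7 = 0.3118

0.3118


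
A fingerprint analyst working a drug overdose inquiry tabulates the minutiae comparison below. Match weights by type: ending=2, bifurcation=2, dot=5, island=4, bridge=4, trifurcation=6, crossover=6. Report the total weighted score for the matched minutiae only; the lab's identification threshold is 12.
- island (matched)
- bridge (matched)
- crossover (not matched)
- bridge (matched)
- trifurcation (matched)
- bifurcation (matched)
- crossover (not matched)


Weighted minutiae match score:
  island: matched, +4 (running total 4)
  bridge: matched, +4 (running total 8)
  crossover: not matched, +0
  bridge: matched, +4 (running total 12)
  trifurcation: matched, +6 (running total 18)
  bifurcation: matched, +2 (running total 20)
  crossover: not matched, +0
Total score = 20
Threshold = 12; verdict = identification

20


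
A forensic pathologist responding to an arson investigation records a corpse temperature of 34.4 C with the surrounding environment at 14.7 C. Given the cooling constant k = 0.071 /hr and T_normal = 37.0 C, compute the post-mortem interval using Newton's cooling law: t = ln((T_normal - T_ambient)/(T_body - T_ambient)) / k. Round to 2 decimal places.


Using Newton's law of cooling:
t = ln((T_normal - T_ambient) / (T_body - T_ambient)) / k
T_normal - T_ambient = 22.3
T_body - T_ambient = 19.7
Ratio = 1.13198
ln(ratio) = 0.123968
t = 0.123968 / 0.071 = 1.75 hours

1.75


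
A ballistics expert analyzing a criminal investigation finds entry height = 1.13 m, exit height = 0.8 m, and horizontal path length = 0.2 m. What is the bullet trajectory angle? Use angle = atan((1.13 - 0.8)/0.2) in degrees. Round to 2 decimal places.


Bullet trajectory angle:
Height difference = 1.13 - 0.8 = 0.33 m
angle = atan(0.33 / 0.2)
angle = atan(1.65)
angle = 58.78 degrees

58.78


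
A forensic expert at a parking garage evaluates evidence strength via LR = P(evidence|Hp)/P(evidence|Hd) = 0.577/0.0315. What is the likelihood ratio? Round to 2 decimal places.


Likelihood ratio calculation:
LR = P(E|Hp) / P(E|Hd)
LR = 0.577 / 0.0315
LR = 18.32

18.32


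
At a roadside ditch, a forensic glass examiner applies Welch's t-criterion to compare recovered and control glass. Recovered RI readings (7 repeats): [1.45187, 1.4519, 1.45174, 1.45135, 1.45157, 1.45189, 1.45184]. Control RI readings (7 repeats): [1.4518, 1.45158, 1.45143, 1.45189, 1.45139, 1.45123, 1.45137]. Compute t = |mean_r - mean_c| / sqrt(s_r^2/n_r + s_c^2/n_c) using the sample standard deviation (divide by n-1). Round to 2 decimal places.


Welch's t-criterion for glass RI comparison:
Recovered mean = sum / n_r = 10.16216 / 7 = 1.4517371
Control mean = sum / n_c = 10.16069 / 7 = 1.4515271
Recovered sample variance s_r^2 = 4.26571e-08
Control sample variance s_c^2 = 5.83571e-08
Welch SE (unpooled) = sqrt(s_r^2/n_r + s_c^2/n_c) = sqrt(6.09388e-09 + 8.33673e-09) = sqrt(1.44306e-08) = 0.000120127
|mean_r - mean_c| = 0.00021
t = 0.00021 / 0.000120127 = 1.75

1.75


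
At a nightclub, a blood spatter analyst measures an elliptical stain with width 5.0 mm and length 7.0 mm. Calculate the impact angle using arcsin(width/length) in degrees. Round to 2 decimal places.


Blood spatter impact angle calculation:
width / length = 5.0 / 7.0 = 0.714286
angle = arcsin(0.714286)
angle = 45.58 degrees

45.58


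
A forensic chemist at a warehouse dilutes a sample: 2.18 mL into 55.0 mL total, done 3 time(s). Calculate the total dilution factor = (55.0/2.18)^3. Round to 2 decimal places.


Dilution factor calculation:
Single dilution = V_total / V_sample = 55.0 / 2.18 ≈ 25.229358
Number of dilutions = 3
Total DF = (55.0 / 2.18)^3 (full precision, rounded at the end) = 16059.00

16059.00


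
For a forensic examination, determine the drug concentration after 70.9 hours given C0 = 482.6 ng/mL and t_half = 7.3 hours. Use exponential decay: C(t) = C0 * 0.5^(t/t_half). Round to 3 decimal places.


Drug concentration decay:
Number of half-lives = t / t_half = 70.9 / 7.3 = 9.712329
Decay factor = 0.5^9.712329 = 0.00119206
C(t) = 482.6 * 0.00119206 = 0.575 ng/mL

0.575


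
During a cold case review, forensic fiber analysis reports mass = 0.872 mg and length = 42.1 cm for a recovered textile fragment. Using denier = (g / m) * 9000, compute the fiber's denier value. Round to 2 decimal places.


Denier calculation:
Mass in grams = 0.872 mg / 1000 = 0.000872 g
Length in meters = 42.1 cm / 100 = 0.421 m
Linear density = mass / length = 0.000872 / 0.421 = 0.00207126 g/m
Denier = (g/m) * 9000 = 0.00207126 * 9000 = 18.64

18.64


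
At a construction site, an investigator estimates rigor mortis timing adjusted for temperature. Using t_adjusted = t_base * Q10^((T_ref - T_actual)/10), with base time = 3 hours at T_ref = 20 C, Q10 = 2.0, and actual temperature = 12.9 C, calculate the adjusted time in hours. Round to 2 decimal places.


Rigor mortis time adjustment:
Exponent = (T_ref - T_actual) / 10 = (20 - 12.9) / 10 = 0.71
Q10 factor = 2.0^0.71 = 1.6358
t_adjusted = 3 * 1.6358 = 4.91 hours

4.91


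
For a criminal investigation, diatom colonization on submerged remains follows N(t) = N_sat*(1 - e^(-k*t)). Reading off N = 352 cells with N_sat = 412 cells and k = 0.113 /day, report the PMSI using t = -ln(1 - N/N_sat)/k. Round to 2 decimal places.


PMSI from diatom colonization curve:
N / N_sat = 352 / 412 = 0.854369
1 - N/N_sat = 0.145631
ln(1 - N/N_sat) = -1.926679
t = -ln(1 - N/N_sat) / k = -(-1.926679) / 0.113 = 17.05 days

17.05


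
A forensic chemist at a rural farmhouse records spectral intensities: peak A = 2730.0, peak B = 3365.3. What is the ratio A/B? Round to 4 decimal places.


Spectral peak ratio:
Peak A = 2730.0 counts
Peak B = 3365.3 counts
Ratio = 2730.0 / 3365.3 = 0.8112

0.8112


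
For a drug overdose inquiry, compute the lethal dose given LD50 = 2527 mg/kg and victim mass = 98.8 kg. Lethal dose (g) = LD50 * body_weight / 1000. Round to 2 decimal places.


Lethal dose calculation:
Lethal dose = LD50 * body_weight / 1000
= 2527 * 98.8 / 1000
= 249667.6 / 1000
= 249.67 g

249.67


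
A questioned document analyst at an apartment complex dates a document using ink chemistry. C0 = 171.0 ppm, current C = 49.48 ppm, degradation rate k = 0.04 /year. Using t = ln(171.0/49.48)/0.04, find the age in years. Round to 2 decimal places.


Document age estimation:
C0/C = 171.0 / 49.48 = 3.455942
ln(C0/C) = 1.240095
t = 1.240095 / 0.04 = 31.00 years

31.00


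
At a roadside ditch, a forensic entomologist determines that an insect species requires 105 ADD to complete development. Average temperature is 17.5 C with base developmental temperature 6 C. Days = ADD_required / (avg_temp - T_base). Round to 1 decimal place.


Insect development time:
Effective temperature = avg_temp - T_base = 17.5 - 6 = 11.5 C
Days = ADD / effective_temp = 105 / 11.5 = 9.1 days

9.1


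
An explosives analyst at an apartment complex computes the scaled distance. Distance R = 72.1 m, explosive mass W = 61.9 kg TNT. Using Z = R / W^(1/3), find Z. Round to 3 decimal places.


Scaled distance calculation:
W^(1/3) = 61.9^(1/3) = 3.955763
Z = R / W^(1/3) = 72.1 / 3.955763
Z = 18.227 m/kg^(1/3)

18.227


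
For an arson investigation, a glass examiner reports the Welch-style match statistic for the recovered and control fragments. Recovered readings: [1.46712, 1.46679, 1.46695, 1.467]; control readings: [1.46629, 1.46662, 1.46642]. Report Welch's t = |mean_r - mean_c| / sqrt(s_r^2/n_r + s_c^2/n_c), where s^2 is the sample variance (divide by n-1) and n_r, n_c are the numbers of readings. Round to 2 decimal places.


Welch's t-criterion for glass RI comparison:
Recovered mean = sum / n_r = 5.86786 / 4 = 1.466965
Control mean = sum / n_c = 4.39933 / 3 = 1.4664433
Recovered sample variance s_r^2 = 1.87e-08
Control sample variance s_c^2 = 2.76333e-08
Welch SE (unpooled) = sqrt(s_r^2/n_r + s_c^2/n_c) = sqrt(4.675e-09 + 9.21111e-09) = sqrt(1.38861e-08) = 0.000117839
|mean_r - mean_c| = 0.000521667
t = 0.000521667 / 0.000117839 = 4.43

4.43


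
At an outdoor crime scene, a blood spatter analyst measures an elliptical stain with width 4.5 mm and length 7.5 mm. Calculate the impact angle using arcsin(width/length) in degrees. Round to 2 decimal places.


Blood spatter impact angle calculation:
width / length = 4.5 / 7.5 = 0.6
angle = arcsin(0.6)
angle = 36.87 degrees

36.87


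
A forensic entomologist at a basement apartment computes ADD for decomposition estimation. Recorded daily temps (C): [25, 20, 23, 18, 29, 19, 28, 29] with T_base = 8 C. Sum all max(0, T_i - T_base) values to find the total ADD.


Computing ADD day by day:
Day 1: max(0, 25 - 8) = 17
Day 2: max(0, 20 - 8) = 12
Day 3: max(0, 23 - 8) = 15
Day 4: max(0, 18 - 8) = 10
Day 5: max(0, 29 - 8) = 21
Day 6: max(0, 19 - 8) = 11
Day 7: max(0, 28 - 8) = 20
Day 8: max(0, 29 - 8) = 21
Total ADD = 127

127


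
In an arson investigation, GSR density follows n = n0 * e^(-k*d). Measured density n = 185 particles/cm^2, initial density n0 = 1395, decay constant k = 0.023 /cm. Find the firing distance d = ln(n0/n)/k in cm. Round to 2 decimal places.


GSR distance calculation:
n0/n = 1395 / 185 = 7.540541
ln(n0/n) = 2.020294
d = 2.020294 / 0.023 = 87.84 cm

87.84


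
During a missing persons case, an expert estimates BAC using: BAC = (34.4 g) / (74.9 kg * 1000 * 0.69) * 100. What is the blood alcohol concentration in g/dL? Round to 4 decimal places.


Applying the Widmark formula:
BAC = (dose_g / (body_wt * 1000 * r)) * 100
Denominator = 74.9 * 1000 * 0.69 = 51681
BAC = (34.4 / 51681) * 100
BAC = 0.0666 g/dL

0.0666


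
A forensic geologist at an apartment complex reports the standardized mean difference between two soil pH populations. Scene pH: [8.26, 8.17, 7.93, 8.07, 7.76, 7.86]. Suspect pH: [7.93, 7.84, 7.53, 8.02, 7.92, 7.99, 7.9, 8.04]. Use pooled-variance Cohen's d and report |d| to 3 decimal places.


Pooled-variance Cohen's d for soil pH comparison:
Scene mean = 48.05 / 6 = 8.008333
Suspect mean = 63.17 / 8 = 7.89625
Scene sample variance s_s^2 = 0.036617
Suspect sample variance s_c^2 = 0.026255
Pooled variance = ((n_s-1)*s_s^2 + (n_c-1)*s_c^2) / (n_s + n_c - 2) = 0.030573
Pooled SD = sqrt(0.030573) = 0.174851
Mean difference = 0.112083
|d| = |0.112083| / 0.174851 = 0.641

0.641


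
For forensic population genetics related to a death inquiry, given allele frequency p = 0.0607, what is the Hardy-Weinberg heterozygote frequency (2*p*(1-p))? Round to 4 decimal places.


Hardy-Weinberg heterozygote frequency:
q = 1 - p = 1 - 0.0607 = 0.9393
2pq = 2 * 0.0607 * 0.9393 = 0.1140

0.1140


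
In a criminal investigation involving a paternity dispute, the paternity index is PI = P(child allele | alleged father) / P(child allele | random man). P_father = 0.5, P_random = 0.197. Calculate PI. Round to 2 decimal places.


Paternity Index calculation:
PI = P(allele|father) / P(allele|random)
PI = 0.5 / 0.197
PI = 2.54

2.54


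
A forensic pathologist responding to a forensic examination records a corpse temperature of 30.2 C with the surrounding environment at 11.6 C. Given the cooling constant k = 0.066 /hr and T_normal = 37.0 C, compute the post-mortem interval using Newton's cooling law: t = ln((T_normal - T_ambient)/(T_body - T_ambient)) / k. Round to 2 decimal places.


Using Newton's law of cooling:
t = ln((T_normal - T_ambient) / (T_body - T_ambient)) / k
T_normal - T_ambient = 25.4
T_body - T_ambient = 18.6
Ratio = 1.365591
ln(ratio) = 0.311587
t = 0.311587 / 0.066 = 4.72 hours

4.72


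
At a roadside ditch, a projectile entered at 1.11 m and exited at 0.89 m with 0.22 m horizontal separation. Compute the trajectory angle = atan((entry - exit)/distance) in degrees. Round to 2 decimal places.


Bullet trajectory angle:
Height difference = 1.11 - 0.89 = 0.22 m
angle = atan(0.22 / 0.22)
angle = atan(1)
angle = 45.00 degrees

45.00


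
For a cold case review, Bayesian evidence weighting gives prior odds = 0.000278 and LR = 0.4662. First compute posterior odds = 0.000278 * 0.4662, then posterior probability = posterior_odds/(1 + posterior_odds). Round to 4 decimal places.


Bayesian evidence evaluation:
Posterior odds = prior_odds * LR = 0.000278 * 0.4662 = 0.0001296036
Posterior probability = posterior_odds / (1 + posterior_odds)
= 0.0001296036 / (1 + 0.0001296036)
= 0.0001296036 / 1.0001296036
= 0.0001

0.0001


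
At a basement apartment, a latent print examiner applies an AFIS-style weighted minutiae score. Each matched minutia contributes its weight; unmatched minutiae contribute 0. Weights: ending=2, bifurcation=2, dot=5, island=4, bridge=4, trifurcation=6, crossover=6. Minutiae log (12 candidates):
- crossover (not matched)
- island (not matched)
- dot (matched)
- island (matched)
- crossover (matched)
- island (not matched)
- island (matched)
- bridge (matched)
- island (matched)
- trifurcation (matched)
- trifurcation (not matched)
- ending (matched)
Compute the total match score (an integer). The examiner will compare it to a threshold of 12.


Weighted minutiae match score:
  crossover: not matched, +0
  island: not matched, +0
  dot: matched, +5 (running total 5)
  island: matched, +4 (running total 9)
  crossover: matched, +6 (running total 15)
  island: not matched, +0
  island: matched, +4 (running total 19)
  bridge: matched, +4 (running total 23)
  island: matched, +4 (running total 27)
  trifurcation: matched, +6 (running total 33)
  trifurcation: not matched, +0
  ending: matched, +2 (running total 35)
Total score = 35
Threshold = 12; verdict = identification

35


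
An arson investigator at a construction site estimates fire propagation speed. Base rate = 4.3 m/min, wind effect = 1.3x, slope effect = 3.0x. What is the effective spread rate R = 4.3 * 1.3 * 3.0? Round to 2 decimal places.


Fire spread rate calculation:
R = R0 * wind_factor * slope_factor
= 4.3 * 1.3 * 3.0
= 5.59 * 3.0
= 16.77 m/min

16.77


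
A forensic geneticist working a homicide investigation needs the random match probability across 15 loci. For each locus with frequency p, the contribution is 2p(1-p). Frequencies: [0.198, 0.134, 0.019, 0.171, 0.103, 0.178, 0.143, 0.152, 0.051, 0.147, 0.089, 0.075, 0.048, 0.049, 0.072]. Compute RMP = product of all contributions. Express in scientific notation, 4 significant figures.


Computing RMP for 15 loci:
Locus 1: 2 * 0.198 * 0.802 = 0.317592
Locus 2: 2 * 0.134 * 0.866 = 0.232088
Locus 3: 2 * 0.019 * 0.981 = 0.037278
Locus 4: 2 * 0.171 * 0.829 = 0.283518
Locus 5: 2 * 0.103 * 0.897 = 0.184782
Locus 6: 2 * 0.178 * 0.822 = 0.292632
Locus 7: 2 * 0.143 * 0.857 = 0.245102
Locus 8: 2 * 0.152 * 0.848 = 0.257792
Locus 9: 2 * 0.051 * 0.949 = 0.096798
Locus 10: 2 * 0.147 * 0.853 = 0.250782
Locus 11: 2 * 0.089 * 0.911 = 0.162158
Locus 12: 2 * 0.075 * 0.925 = 0.13875
Locus 13: 2 * 0.048 * 0.952 = 0.091392
Locus 14: 2 * 0.049 * 0.951 = 0.093198
Locus 15: 2 * 0.072 * 0.928 = 0.133632
RMP = 1.655e-12

1.655e-12


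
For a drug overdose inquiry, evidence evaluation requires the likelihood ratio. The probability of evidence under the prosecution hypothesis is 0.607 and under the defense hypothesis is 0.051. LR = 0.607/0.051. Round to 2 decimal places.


Likelihood ratio calculation:
LR = P(E|Hp) / P(E|Hd)
LR = 0.607 / 0.051
LR = 11.90

11.90


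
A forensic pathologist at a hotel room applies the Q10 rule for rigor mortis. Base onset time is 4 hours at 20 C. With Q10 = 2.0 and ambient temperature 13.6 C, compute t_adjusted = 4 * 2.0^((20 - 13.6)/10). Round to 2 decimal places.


Rigor mortis time adjustment:
Exponent = (T_ref - T_actual) / 10 = (20 - 13.6) / 10 = 0.64
Q10 factor = 2.0^0.64 = 1.55833
t_adjusted = 4 * 1.55833 = 6.23 hours

6.23


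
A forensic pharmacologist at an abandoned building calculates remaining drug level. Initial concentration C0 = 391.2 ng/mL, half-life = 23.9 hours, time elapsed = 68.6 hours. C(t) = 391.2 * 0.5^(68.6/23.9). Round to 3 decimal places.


Drug concentration decay:
Number of half-lives = t / t_half = 68.6 / 23.9 = 2.870293
Decay factor = 0.5^2.870293 = 0.13675894
C(t) = 391.2 * 0.13675894 = 53.500 ng/mL

53.500


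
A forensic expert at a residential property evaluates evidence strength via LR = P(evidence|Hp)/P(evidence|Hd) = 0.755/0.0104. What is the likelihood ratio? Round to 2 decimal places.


Likelihood ratio calculation:
LR = P(E|Hp) / P(E|Hd)
LR = 0.755 / 0.0104
LR = 72.60

72.60


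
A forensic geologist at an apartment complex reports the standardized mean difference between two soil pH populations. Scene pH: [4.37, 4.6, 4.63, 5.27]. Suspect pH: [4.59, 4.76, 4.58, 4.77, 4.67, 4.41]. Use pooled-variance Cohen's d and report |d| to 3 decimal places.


Pooled-variance Cohen's d for soil pH comparison:
Scene mean = 18.87 / 4 = 4.7175
Suspect mean = 27.78 / 6 = 4.63
Scene sample variance s_s^2 = 0.149158
Suspect sample variance s_c^2 = 0.01812
Pooled variance = ((n_s-1)*s_s^2 + (n_c-1)*s_c^2) / (n_s + n_c - 2) = 0.067259
Pooled SD = sqrt(0.067259) = 0.259343
Mean difference = 0.0875
|d| = |0.0875| / 0.259343 = 0.337

0.337


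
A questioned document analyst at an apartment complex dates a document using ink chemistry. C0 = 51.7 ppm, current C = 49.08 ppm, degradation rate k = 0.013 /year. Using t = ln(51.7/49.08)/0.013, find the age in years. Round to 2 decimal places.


Document age estimation:
C0/C = 51.7 / 49.08 = 1.053382
ln(C0/C) = 0.052006
t = 0.052006 / 0.013 = 4.00 years

4.00


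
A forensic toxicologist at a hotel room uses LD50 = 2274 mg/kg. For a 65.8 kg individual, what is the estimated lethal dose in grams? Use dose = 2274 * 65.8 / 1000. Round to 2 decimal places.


Lethal dose calculation:
Lethal dose = LD50 * body_weight / 1000
= 2274 * 65.8 / 1000
= 149629.2 / 1000
= 149.63 g

149.63


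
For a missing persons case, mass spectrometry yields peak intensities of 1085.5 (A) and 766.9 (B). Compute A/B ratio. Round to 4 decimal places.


Spectral peak ratio:
Peak A = 1085.5 counts
Peak B = 766.9 counts
Ratio = 1085.5 / 766.9 = 1.4154

1.4154


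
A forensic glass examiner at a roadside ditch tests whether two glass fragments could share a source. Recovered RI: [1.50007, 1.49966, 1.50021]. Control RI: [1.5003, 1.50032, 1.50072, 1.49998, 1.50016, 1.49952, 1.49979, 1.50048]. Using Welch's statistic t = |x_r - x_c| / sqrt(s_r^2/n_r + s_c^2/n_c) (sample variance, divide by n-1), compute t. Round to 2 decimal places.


Welch's t-criterion for glass RI comparison:
Recovered mean = sum / n_r = 4.49994 / 3 = 1.49998
Control mean = sum / n_c = 12.00127 / 8 = 1.5001587
Recovered sample variance s_r^2 = 8.17e-08
Control sample variance s_c^2 = 1.48584e-07
Welch SE (unpooled) = sqrt(s_r^2/n_r + s_c^2/n_c) = sqrt(2.72333e-08 + 1.8573e-08) = sqrt(4.58063e-08) = 0.000214024
|mean_r - mean_c| = 0.00017875
t = 0.00017875 / 0.000214024 = 0.84

0.84


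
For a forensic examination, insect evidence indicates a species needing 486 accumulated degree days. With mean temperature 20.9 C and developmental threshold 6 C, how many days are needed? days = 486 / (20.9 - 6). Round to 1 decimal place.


Insect development time:
Effective temperature = avg_temp - T_base = 20.9 - 6 = 14.9 C
Days = ADD / effective_temp = 486 / 14.9 = 32.6 days

32.6


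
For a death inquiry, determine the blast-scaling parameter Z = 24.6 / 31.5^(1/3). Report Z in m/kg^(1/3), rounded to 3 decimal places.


Scaled distance calculation:
W^(1/3) = 31.5^(1/3) = 3.15818
Z = R / W^(1/3) = 24.6 / 3.15818
Z = 7.789 m/kg^(1/3)

7.789


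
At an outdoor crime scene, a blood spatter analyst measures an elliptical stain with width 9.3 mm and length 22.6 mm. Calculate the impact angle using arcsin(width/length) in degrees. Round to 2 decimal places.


Blood spatter impact angle calculation:
width / length = 9.3 / 22.6 = 0.411504
angle = arcsin(0.411504)
angle = 24.30 degrees

24.30


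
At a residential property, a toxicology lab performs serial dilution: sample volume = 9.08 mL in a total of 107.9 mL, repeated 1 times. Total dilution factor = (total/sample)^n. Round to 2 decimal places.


Dilution factor calculation:
Single dilution = V_total / V_sample = 107.9 / 9.08 ≈ 11.88326
Number of dilutions = 1
Total DF = (107.9 / 9.08)^1 (full precision, rounded at the end) = 11.88

11.88


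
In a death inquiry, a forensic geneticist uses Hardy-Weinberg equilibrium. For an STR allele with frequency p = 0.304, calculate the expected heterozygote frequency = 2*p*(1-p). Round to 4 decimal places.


Hardy-Weinberg heterozygote frequency:
q = 1 - p = 1 - 0.304 = 0.696
2pq = 2 * 0.304 * 0.696 = 0.4232

0.4232


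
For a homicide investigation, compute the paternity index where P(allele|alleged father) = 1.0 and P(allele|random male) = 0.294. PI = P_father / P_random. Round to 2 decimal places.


Paternity Index calculation:
PI = P(allele|father) / P(allele|random)
PI = 1.0 / 0.294
PI = 3.40

3.40


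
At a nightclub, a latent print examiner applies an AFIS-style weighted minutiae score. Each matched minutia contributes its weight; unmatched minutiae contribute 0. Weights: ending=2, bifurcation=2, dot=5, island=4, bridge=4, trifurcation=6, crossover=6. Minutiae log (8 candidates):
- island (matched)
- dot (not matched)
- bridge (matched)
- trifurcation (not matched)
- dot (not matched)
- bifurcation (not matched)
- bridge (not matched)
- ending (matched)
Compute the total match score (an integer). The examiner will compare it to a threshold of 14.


Weighted minutiae match score:
  island: matched, +4 (running total 4)
  dot: not matched, +0
  bridge: matched, +4 (running total 8)
  trifurcation: not matched, +0
  dot: not matched, +0
  bifurcation: not matched, +0
  bridge: not matched, +0
  ending: matched, +2 (running total 10)
Total score = 10
Threshold = 14; verdict = inconclusive

10


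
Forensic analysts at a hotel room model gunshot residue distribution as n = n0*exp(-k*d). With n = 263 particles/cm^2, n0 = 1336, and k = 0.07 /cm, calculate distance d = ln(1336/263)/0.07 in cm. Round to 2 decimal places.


GSR distance calculation:
n0/n = 1336 / 263 = 5.079848
ln(n0/n) = 1.625281
d = 1.625281 / 0.07 = 23.22 cm

23.22


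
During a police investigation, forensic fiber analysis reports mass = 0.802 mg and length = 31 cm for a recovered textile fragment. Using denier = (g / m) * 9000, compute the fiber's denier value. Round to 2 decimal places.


Denier calculation:
Mass in grams = 0.802 mg / 1000 = 0.000802 g
Length in meters = 31 cm / 100 = 0.31 m
Linear density = mass / length = 0.000802 / 0.31 = 0.0025871 g/m
Denier = (g/m) * 9000 = 0.0025871 * 9000 = 23.28

23.28


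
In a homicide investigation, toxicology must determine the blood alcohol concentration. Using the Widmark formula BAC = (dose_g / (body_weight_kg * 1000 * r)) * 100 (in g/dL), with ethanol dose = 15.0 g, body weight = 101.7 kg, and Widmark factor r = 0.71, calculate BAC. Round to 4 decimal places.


Applying the Widmark formula:
BAC = (dose_g / (body_wt * 1000 * r)) * 100
Denominator = 101.7 * 1000 * 0.71 = 72207
BAC = (15.0 / 72207) * 100
BAC = 0.0208 g/dL

0.0208


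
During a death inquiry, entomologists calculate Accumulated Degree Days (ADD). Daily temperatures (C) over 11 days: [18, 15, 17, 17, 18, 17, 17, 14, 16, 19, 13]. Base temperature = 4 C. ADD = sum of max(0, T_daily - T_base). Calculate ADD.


Computing ADD day by day:
Day 1: max(0, 18 - 4) = 14
Day 2: max(0, 15 - 4) = 11
Day 3: max(0, 17 - 4) = 13
Day 4: max(0, 17 - 4) = 13
Day 5: max(0, 18 - 4) = 14
Day 6: max(0, 17 - 4) = 13
Day 7: max(0, 17 - 4) = 13
Day 8: max(0, 14 - 4) = 10
Day 9: max(0, 16 - 4) = 12
Day 10: max(0, 19 - 4) = 15
Day 11: max(0, 13 - 4) = 9
Total ADD = 137

137


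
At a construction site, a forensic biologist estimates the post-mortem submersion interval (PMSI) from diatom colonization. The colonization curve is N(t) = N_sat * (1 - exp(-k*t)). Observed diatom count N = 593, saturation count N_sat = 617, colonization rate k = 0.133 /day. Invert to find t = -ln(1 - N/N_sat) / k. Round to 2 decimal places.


PMSI from diatom colonization curve:
N / N_sat = 593 / 617 = 0.961102
1 - N/N_sat = 0.038898
ln(1 - N/N_sat) = -3.246812
t = -ln(1 - N/N_sat) / k = -(-3.246812) / 0.133 = 24.41 days

24.41


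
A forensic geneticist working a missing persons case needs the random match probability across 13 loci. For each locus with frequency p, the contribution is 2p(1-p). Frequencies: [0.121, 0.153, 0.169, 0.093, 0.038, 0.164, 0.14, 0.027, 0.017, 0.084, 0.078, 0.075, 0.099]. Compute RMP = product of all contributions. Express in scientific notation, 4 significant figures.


Computing RMP for 13 loci:
Locus 1: 2 * 0.121 * 0.879 = 0.212718
Locus 2: 2 * 0.153 * 0.847 = 0.259182
Locus 3: 2 * 0.169 * 0.831 = 0.280878
Locus 4: 2 * 0.093 * 0.907 = 0.168702
Locus 5: 2 * 0.038 * 0.962 = 0.073112
Locus 6: 2 * 0.164 * 0.836 = 0.274208
Locus 7: 2 * 0.14 * 0.86 = 0.2408
Locus 8: 2 * 0.027 * 0.973 = 0.052542
Locus 9: 2 * 0.017 * 0.983 = 0.033422
Locus 10: 2 * 0.084 * 0.916 = 0.153888
Locus 11: 2 * 0.078 * 0.922 = 0.143832
Locus 12: 2 * 0.075 * 0.925 = 0.13875
Locus 13: 2 * 0.099 * 0.901 = 0.178398
RMP = 1.213e-11

1.213e-11


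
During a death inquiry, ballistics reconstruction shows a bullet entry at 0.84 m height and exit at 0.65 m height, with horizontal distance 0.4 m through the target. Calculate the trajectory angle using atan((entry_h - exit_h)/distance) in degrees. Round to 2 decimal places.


Bullet trajectory angle:
Height difference = 0.84 - 0.65 = 0.19 m
angle = atan(0.19 / 0.4)
angle = atan(0.475)
angle = 25.41 degrees

25.41


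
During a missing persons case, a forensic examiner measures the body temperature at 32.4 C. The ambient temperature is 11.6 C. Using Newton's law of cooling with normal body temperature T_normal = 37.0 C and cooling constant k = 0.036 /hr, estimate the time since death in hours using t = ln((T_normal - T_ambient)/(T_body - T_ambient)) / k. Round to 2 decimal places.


Using Newton's law of cooling:
t = ln((T_normal - T_ambient) / (T_body - T_ambient)) / k
T_normal - T_ambient = 25.4
T_body - T_ambient = 20.8
Ratio = 1.221154
ln(ratio) = 0.199796
t = 0.199796 / 0.036 = 5.55 hours

5.55


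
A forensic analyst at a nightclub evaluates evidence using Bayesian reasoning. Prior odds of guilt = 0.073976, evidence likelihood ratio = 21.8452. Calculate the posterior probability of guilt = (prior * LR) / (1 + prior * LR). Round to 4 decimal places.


Bayesian evidence evaluation:
Posterior odds = prior_odds * LR = 0.073976 * 21.8452 = 1.616021
Posterior probability = posterior_odds / (1 + posterior_odds)
= 1.616021 / (1 + 1.616021)
= 1.616021 / 2.616021
= 0.6177

0.6177


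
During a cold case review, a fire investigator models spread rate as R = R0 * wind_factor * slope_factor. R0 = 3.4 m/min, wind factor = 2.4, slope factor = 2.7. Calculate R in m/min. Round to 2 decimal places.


Fire spread rate calculation:
R = R0 * wind_factor * slope_factor
= 3.4 * 2.4 * 2.7
= 8.16 * 2.7
= 22.03 m/min

22.03


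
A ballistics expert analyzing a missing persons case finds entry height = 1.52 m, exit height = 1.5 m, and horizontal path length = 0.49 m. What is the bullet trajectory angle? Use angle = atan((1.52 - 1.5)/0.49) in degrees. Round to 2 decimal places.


Bullet trajectory angle:
Height difference = 1.52 - 1.5 = 0.02 m
angle = atan(0.02 / 0.49)
angle = atan(0.040816)
angle = 2.34 degrees

2.34


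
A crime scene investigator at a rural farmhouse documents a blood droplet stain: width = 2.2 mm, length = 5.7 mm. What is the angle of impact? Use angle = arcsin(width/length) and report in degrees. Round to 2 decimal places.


Blood spatter impact angle calculation:
width / length = 2.2 / 5.7 = 0.385965
angle = arcsin(0.385965)
angle = 22.70 degrees

22.70


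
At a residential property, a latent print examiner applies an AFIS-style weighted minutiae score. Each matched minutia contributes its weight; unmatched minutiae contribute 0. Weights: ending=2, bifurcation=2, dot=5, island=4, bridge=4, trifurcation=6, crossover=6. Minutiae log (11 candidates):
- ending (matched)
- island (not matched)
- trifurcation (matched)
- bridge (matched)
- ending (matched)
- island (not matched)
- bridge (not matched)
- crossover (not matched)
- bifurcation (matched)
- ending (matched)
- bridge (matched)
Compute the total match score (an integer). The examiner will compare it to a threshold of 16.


Weighted minutiae match score:
  ending: matched, +2 (running total 2)
  island: not matched, +0
  trifurcation: matched, +6 (running total 8)
  bridge: matched, +4 (running total 12)
  ending: matched, +2 (running total 14)
  island: not matched, +0
  bridge: not matched, +0
  crossover: not matched, +0
  bifurcation: matched, +2 (running total 16)
  ending: matched, +2 (running total 18)
  bridge: matched, +4 (running total 22)
Total score = 22
Threshold = 16; verdict = identification

22


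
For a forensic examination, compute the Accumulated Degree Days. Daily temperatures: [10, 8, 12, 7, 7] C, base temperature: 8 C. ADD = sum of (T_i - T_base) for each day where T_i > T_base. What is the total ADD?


Computing ADD day by day:
Day 1: max(0, 10 - 8) = 2
Day 2: max(0, 8 - 8) = 0
Day 3: max(0, 12 - 8) = 4
Day 4: max(0, 7 - 8) = 0
Day 5: max(0, 7 - 8) = 0
Total ADD = 6

6


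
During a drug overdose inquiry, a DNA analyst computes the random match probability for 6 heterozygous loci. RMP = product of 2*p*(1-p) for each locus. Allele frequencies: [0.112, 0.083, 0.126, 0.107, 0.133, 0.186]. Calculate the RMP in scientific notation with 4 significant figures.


Computing RMP for 6 loci:
Locus 1: 2 * 0.112 * 0.888 = 0.198912
Locus 2: 2 * 0.083 * 0.917 = 0.152222
Locus 3: 2 * 0.126 * 0.874 = 0.220248
Locus 4: 2 * 0.107 * 0.893 = 0.191102
Locus 5: 2 * 0.133 * 0.867 = 0.230622
Locus 6: 2 * 0.186 * 0.814 = 0.302808
RMP = 8.900e-05

8.900e-05


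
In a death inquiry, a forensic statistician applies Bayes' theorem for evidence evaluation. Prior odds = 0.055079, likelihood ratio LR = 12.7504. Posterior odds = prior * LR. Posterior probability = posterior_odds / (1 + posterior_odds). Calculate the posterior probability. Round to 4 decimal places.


Bayesian evidence evaluation:
Posterior odds = prior_odds * LR = 0.055079 * 12.7504 = 0.7022793
Posterior probability = posterior_odds / (1 + posterior_odds)
= 0.7022793 / (1 + 0.7022793)
= 0.7022793 / 1.7022793
= 0.4126

0.4126


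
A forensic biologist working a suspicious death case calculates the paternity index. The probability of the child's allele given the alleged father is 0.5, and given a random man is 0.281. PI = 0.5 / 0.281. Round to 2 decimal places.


Paternity Index calculation:
PI = P(allele|father) / P(allele|random)
PI = 0.5 / 0.281
PI = 1.78

1.78


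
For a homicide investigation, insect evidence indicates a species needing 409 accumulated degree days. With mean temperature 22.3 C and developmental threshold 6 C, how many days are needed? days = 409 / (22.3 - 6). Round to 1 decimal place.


Insect development time:
Effective temperature = avg_temp - T_base = 22.3 - 6 = 16.3 C
Days = ADD / effective_temp = 409 / 16.3 = 25.1 days

25.1
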